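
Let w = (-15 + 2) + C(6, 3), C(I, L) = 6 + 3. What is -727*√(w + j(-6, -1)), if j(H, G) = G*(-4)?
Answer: 0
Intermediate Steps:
j(H, G) = -4*G
C(I, L) = 9
w = -4 (w = (-15 + 2) + 9 = -13 + 9 = -4)
-727*√(w + j(-6, -1)) = -727*√(-4 - 4*(-1)) = -727*√(-4 + 4) = -727*√0 = -727*0 = 0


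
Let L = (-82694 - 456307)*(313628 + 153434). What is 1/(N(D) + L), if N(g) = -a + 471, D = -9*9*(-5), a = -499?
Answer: -1/251746884092 ≈ -3.9722e-12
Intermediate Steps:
L = -251746885062 (L = -539001*467062 = -251746885062)
D = 405 (D = -81*(-5) = 405)
N(g) = 970 (N(g) = -1*(-499) + 471 = 499 + 471 = 970)
1/(N(D) + L) = 1/(970 - 251746885062) = 1/(-251746884092) = -1/251746884092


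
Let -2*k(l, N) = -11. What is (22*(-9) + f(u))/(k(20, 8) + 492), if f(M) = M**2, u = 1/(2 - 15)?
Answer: -66922/168155 ≈ -0.39798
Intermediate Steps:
k(l, N) = 11/2 (k(l, N) = -1/2*(-11) = 11/2)
u = -1/13 (u = 1/(-13) = -1/13 ≈ -0.076923)
(22*(-9) + f(u))/(k(20, 8) + 492) = (22*(-9) + (-1/13)**2)/(11/2 + 492) = (-198 + 1/169)/(995/2) = -33461/169*2/995 = -66922/168155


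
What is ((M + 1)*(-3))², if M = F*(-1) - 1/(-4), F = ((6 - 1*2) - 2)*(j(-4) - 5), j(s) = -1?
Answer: 25281/16 ≈ 1580.1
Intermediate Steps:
F = -12 (F = ((6 - 1*2) - 2)*(-1 - 5) = ((6 - 2) - 2)*(-6) = (4 - 2)*(-6) = 2*(-6) = -12)
M = 49/4 (M = -12*(-1) - 1/(-4) = 12 - 1*(-¼) = 12 + ¼ = 49/4 ≈ 12.250)
((M + 1)*(-3))² = ((49/4 + 1)*(-3))² = ((53/4)*(-3))² = (-159/4)² = 25281/16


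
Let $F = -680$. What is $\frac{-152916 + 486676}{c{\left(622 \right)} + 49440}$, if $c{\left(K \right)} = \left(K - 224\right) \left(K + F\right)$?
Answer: $\frac{83440}{6589} \approx 12.664$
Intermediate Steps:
$c{\left(K \right)} = \left(-680 + K\right) \left(-224 + K\right)$ ($c{\left(K \right)} = \left(K - 224\right) \left(K - 680\right) = \left(-224 + K\right) \left(-680 + K\right) = \left(-680 + K\right) \left(-224 + K\right)$)
$\frac{-152916 + 486676}{c{\left(622 \right)} + 49440} = \frac{-152916 + 486676}{\left(152320 + 622^{2} - 562288\right) + 49440} = \frac{333760}{\left(152320 + 386884 - 562288\right) + 49440} = \frac{333760}{-23084 + 49440} = \frac{333760}{26356} = 333760 \cdot \frac{1}{26356} = \frac{83440}{6589}$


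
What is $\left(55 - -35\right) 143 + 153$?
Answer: $13023$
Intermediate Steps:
$\left(55 - -35\right) 143 + 153 = \left(55 + 35\right) 143 + 153 = 90 \cdot 143 + 153 = 12870 + 153 = 13023$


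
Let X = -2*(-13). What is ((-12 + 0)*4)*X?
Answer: -1248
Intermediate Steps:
X = 26
((-12 + 0)*4)*X = ((-12 + 0)*4)*26 = -12*4*26 = -48*26 = -1248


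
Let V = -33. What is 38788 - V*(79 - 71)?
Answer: 39052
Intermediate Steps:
38788 - V*(79 - 71) = 38788 - (-33)*(79 - 71) = 38788 - (-33)*8 = 38788 - 1*(-264) = 38788 + 264 = 39052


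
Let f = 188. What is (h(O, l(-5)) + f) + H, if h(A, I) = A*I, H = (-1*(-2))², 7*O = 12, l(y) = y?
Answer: 1284/7 ≈ 183.43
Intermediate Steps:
O = 12/7 (O = (⅐)*12 = 12/7 ≈ 1.7143)
H = 4 (H = 2² = 4)
(h(O, l(-5)) + f) + H = ((12/7)*(-5) + 188) + 4 = (-60/7 + 188) + 4 = 1256/7 + 4 = 1284/7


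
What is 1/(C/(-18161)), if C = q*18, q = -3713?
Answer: 18161/66834 ≈ 0.27173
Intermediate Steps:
C = -66834 (C = -3713*18 = -66834)
1/(C/(-18161)) = 1/(-66834/(-18161)) = 1/(-66834*(-1/18161)) = 1/(66834/18161) = 18161/66834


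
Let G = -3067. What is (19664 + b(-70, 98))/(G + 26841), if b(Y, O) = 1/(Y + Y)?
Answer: 2752959/3328360 ≈ 0.82712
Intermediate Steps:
b(Y, O) = 1/(2*Y)
(19664 + b(-70, 98))/(G + 26841) = (19664 + (½)/(-70))/(-3067 + 26841) = (19664 + (½)*(-1/70))/23774 = (19664 - 1/140)*(1/23774) = (2752959/140)*(1/23774) = 2752959/3328360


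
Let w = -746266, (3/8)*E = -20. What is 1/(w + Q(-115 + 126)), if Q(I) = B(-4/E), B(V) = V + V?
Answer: -20/14925317 ≈ -1.3400e-6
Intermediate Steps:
E = -160/3 (E = (8/3)*(-20) = -160/3 ≈ -53.333)
B(V) = 2*V
Q(I) = 3/20 (Q(I) = 2*(-4/(-160/3)) = 2*(-4*(-3/160)) = 2*(3/40) = 3/20)
1/(w + Q(-115 + 126)) = 1/(-746266 + 3/20) = 1/(-14925317/20) = -20/14925317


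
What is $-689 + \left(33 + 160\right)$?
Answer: $-496$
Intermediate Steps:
$-689 + \left(33 + 160\right) = -689 + 193 = -496$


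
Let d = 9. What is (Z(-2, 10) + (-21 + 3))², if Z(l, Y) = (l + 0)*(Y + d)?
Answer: 3136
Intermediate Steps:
Z(l, Y) = l*(9 + Y) (Z(l, Y) = (l + 0)*(Y + 9) = l*(9 + Y))
(Z(-2, 10) + (-21 + 3))² = (-2*(9 + 10) + (-21 + 3))² = (-2*19 - 18)² = (-38 - 18)² = (-56)² = 3136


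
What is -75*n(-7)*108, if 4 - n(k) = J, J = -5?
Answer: -72900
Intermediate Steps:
n(k) = 9 (n(k) = 4 - 1*(-5) = 4 + 5 = 9)
-75*n(-7)*108 = -75*9*108 = -675*108 = -72900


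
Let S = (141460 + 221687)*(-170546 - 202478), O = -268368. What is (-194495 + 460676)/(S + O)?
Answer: -88727/45154271632 ≈ -1.9650e-6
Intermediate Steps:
S = -135462546528 (S = 363147*(-373024) = -135462546528)
(-194495 + 460676)/(S + O) = (-194495 + 460676)/(-135462546528 - 268368) = 266181/(-135462814896) = 266181*(-1/135462814896) = -88727/45154271632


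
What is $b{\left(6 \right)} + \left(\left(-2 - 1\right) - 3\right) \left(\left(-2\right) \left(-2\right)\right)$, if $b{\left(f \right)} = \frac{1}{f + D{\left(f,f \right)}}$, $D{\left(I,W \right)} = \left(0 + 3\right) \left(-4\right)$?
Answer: $- \frac{145}{6} \approx -24.167$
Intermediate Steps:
$D{\left(I,W \right)} = -12$ ($D{\left(I,W \right)} = 3 \left(-4\right) = -12$)
$b{\left(f \right)} = \frac{1}{-12 + f}$ ($b{\left(f \right)} = \frac{1}{f - 12} = \frac{1}{-12 + f}$)
$b{\left(6 \right)} + \left(\left(-2 - 1\right) - 3\right) \left(\left(-2\right) \left(-2\right)\right) = \frac{1}{-12 + 6} + \left(\left(-2 - 1\right) - 3\right) \left(\left(-2\right) \left(-2\right)\right) = \frac{1}{-6} + \left(-3 - 3\right) 4 = - \frac{1}{6} - 24 = - \frac{145}{6}$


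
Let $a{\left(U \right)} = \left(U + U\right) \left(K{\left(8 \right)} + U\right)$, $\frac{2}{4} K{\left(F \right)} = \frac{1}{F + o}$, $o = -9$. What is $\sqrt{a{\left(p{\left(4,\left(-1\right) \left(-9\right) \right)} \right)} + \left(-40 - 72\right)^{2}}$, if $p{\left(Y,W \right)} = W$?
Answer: $\sqrt{12670} \approx 112.56$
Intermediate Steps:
$K{\left(F \right)} = \frac{2}{-9 + F}$ ($K{\left(F \right)} = \frac{2}{F - 9} = \frac{2}{-9 + F}$)
$a{\left(U \right)} = 2 U \left(-2 + U\right)$ ($a{\left(U \right)} = \left(U + U\right) \left(\frac{2}{-9 + 8} + U\right) = 2 U \left(\frac{2}{-1} + U\right) = 2 U \left(2 \left(-1\right) + U\right) = 2 U \left(-2 + U\right)$)
$\sqrt{a{\left(p{\left(4,\left(-1\right) \left(-9\right) \right)} \right)} + \left(-40 - 72\right)^{2}} = \sqrt{2 \left(\left(-1\right) \left(-9\right)\right) \left(-2 - -9\right) + \left(-40 - 72\right)^{2}} = \sqrt{2 \cdot 9 \left(-2 + 9\right) + \left(-112\right)^{2}} = \sqrt{2 \cdot 9 \cdot 7 + 12544} = \sqrt{126 + 12544} = \sqrt{12670}$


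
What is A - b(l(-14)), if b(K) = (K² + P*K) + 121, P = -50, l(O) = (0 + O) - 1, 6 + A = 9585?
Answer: 8483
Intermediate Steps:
A = 9579 (A = -6 + 9585 = 9579)
l(O) = -1 + O (l(O) = O - 1 = -1 + O)
b(K) = 121 + K² - 50*K (b(K) = (K² - 50*K) + 121 = 121 + K² - 50*K)
A - b(l(-14)) = 9579 - (121 + (-1 - 14)² - 50*(-1 - 14)) = 9579 - (121 + (-15)² - 50*(-15)) = 9579 - (121 + 225 + 750) = 9579 - 1*1096 = 9579 - 1096 = 8483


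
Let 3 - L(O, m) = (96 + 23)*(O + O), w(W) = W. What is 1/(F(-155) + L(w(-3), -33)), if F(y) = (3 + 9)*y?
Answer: -1/1143 ≈ -0.00087489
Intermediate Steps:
L(O, m) = 3 - 238*O (L(O, m) = 3 - (96 + 23)*(O + O) = 3 - 119*2*O = 3 - 238*O)
F(y) = 12*y
1/(F(-155) + L(w(-3), -33)) = 1/(12*(-155) + (3 - 238*(-3))) = 1/(-1860 + (3 + 714)) = 1/(-1860 + 717) = 1/(-1143) = -1/1143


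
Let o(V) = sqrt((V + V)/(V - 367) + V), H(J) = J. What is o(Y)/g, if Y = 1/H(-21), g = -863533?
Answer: -I*sqrt(310220022)/69889179822 ≈ -2.5201e-7*I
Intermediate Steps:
Y = -1/21 (Y = 1/(-21) = -1/21 ≈ -0.047619)
o(V) = sqrt(V + 2*V/(-367 + V)) (o(V) = sqrt((2*V)/(-367 + V) + V) = sqrt(2*V/(-367 + V) + V) = sqrt(V + 2*V/(-367 + V)))
o(Y)/g = sqrt(-(-365 - 1/21)/(21*(-367 - 1/21)))/(-863533) = sqrt(-1/21*(-7666/21)/(-7708/21))*(-1/863533) = sqrt(-1/21*(-21/7708)*(-7666/21))*(-1/863533) = sqrt(-3833/80934)*(-1/863533) = (I*sqrt(310220022)/80934)*(-1/863533) = -I*sqrt(310220022)/69889179822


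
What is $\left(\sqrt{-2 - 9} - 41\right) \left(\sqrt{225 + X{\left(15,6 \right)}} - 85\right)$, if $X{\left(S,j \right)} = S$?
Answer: $\left(41 - i \sqrt{11}\right) \left(85 - 4 \sqrt{15}\right) \approx 2849.8 - 230.53 i$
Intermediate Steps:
$\left(\sqrt{-2 - 9} - 41\right) \left(\sqrt{225 + X{\left(15,6 \right)}} - 85\right) = \left(\sqrt{-2 - 9} - 41\right) \left(\sqrt{225 + 15} - 85\right) = \left(\sqrt{-11} - 41\right) \left(\sqrt{240} - 85\right) = \left(i \sqrt{11} - 41\right) \left(4 \sqrt{15} - 85\right) = \left(-41 + i \sqrt{11}\right) \left(-85 + 4 \sqrt{15}\right) = \left(-85 + 4 \sqrt{15}\right) \left(-41 + i \sqrt{11}\right)$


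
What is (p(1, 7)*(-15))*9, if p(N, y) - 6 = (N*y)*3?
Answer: -3645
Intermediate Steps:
p(N, y) = 6 + 3*N*y (p(N, y) = 6 + (N*y)*3 = 6 + 3*N*y)
(p(1, 7)*(-15))*9 = ((6 + 3*1*7)*(-15))*9 = ((6 + 21)*(-15))*9 = (27*(-15))*9 = -405*9 = -3645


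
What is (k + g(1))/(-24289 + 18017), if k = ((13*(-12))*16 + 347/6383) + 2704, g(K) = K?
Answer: -667197/20017088 ≈ -0.033331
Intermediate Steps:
k = 1328011/6383 (k = (-156*16 + 347*(1/6383)) + 2704 = (-2496 + 347/6383) + 2704 = -15931621/6383 + 2704 = 1328011/6383 ≈ 208.05)
(k + g(1))/(-24289 + 18017) = (1328011/6383 + 1)/(-24289 + 18017) = (1334394/6383)/(-6272) = (1334394/6383)*(-1/6272) = -667197/20017088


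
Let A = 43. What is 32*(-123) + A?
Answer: -3893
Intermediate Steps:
32*(-123) + A = 32*(-123) + 43 = -3936 + 43 = -3893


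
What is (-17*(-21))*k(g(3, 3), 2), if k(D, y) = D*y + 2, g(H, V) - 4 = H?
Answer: 5712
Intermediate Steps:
g(H, V) = 4 + H
k(D, y) = 2 + D*y
(-17*(-21))*k(g(3, 3), 2) = (-17*(-21))*(2 + (4 + 3)*2) = 357*(2 + 7*2) = 357*(2 + 14) = 357*16 = 5712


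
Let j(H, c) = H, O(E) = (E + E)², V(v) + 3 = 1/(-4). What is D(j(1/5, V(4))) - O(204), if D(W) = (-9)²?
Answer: -166383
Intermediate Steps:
V(v) = -13/4 (V(v) = -3 + 1/(-4) = -3 - ¼ = -13/4)
O(E) = 4*E² (O(E) = (2*E)² = 4*E²)
D(W) = 81
D(j(1/5, V(4))) - O(204) = 81 - 4*204² = 81 - 4*41616 = 81 - 1*166464 = 81 - 166464 = -166383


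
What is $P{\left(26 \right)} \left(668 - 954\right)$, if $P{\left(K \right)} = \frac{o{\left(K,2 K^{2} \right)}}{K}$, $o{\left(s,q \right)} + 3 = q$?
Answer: $-14839$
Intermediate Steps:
$o{\left(s,q \right)} = -3 + q$
$P{\left(K \right)} = \frac{-3 + 2 K^{2}}{K}$
$P{\left(26 \right)} \left(668 - 954\right) = \left(- \frac{3}{26} + 2 \cdot 26\right) \left(668 - 954\right) = \left(\left(-3\right) \frac{1}{26} + 52\right) \left(668 - 954\right) = \left(- \frac{3}{26} + 52\right) \left(668 - 954\right) = \frac{1349}{26} \left(-286\right) = -14839$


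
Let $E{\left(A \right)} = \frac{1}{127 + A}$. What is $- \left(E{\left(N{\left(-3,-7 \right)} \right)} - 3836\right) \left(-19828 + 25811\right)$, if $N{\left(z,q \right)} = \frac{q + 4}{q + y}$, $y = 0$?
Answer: $\frac{20472061015}{892} \approx 2.2951 \cdot 10^{7}$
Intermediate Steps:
$N{\left(z,q \right)} = \frac{4 + q}{q}$ ($N{\left(z,q \right)} = \frac{q + 4}{q + 0} = \frac{4 + q}{q}$)
$- \left(E{\left(N{\left(-3,-7 \right)} \right)} - 3836\right) \left(-19828 + 25811\right) = - \left(\frac{1}{127 + \frac{4 - 7}{-7}} - 3836\right) \left(-19828 + 25811\right) = - \left(\frac{1}{127 - - \frac{3}{7}} - 3836\right) 5983 = - \left(\frac{1}{127 + \frac{3}{7}} - 3836\right) 5983 = - \left(\frac{1}{\frac{892}{7}} - 3836\right) 5983 = - \left(\frac{7}{892} - 3836\right) 5983 = - \frac{\left(-3421705\right) 5983}{892} = \left(-1\right) \left(- \frac{20472061015}{892}\right) = \frac{20472061015}{892}$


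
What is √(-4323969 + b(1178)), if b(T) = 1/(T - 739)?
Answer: I*√833319629210/439 ≈ 2079.4*I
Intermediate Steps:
b(T) = 1/(-739 + T)
√(-4323969 + b(1178)) = √(-4323969 + 1/(-739 + 1178)) = √(-4323969 + 1/439) = √(-1898222390/439) = I*√833319629210/439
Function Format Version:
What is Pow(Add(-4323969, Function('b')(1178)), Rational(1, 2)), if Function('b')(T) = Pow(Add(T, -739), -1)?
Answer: Mul(Rational(1, 439), I, Pow(833319629210, Rational(1, 2))) ≈ Mul(2079.4, I)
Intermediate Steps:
Function('b')(T) = Pow(Add(-739, T), -1)
Pow(Add(-4323969, Function('b')(1178)), Rational(1, 2)) = Pow(Add(-4323969, Pow(Add(-739, 1178), -1)), Rational(1, 2)) = Pow(Add(-4323969, Pow(439, -1)), Rational(1, 2)) = Pow(Add(-4323969, Rational(1, 439)), Rational(1, 2)) = Pow(Rational(-1898222390, 439), Rational(1, 2)) = Mul(Rational(1, 439), I, Pow(833319629210, Rational(1, 2)))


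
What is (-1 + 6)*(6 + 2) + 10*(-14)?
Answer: -100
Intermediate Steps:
(-1 + 6)*(6 + 2) + 10*(-14) = 5*8 - 140 = 40 - 140 = -100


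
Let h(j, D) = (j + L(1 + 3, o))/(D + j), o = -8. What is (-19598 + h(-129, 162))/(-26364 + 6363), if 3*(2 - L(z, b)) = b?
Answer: 1940575/1980099 ≈ 0.98004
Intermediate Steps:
L(z, b) = 2 - b/3
h(j, D) = (14/3 + j)/(D + j) (h(j, D) = (j + (2 - 1/3*(-8)))/(D + j) = (j + (2 + 8/3))/(D + j) = (j + 14/3)/(D + j) = (14/3 + j)/(D + j))
(-19598 + h(-129, 162))/(-26364 + 6363) = (-19598 + (14/3 - 129)/(162 - 129))/(-26364 + 6363) = (-19598 - 373/3/33)/(-20001) = (-19598 + (1/33)*(-373/3))*(-1/20001) = (-19598 - 373/99)*(-1/20001) = -1940575/99*(-1/20001) = 1940575/1980099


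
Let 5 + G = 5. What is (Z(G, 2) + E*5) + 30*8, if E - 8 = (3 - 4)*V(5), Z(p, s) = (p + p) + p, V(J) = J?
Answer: 255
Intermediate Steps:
G = 0 (G = -5 + 5 = 0)
Z(p, s) = 3*p (Z(p, s) = 2*p + p = 3*p)
E = 3 (E = 8 + (3 - 4)*5 = 8 - 1*5 = 8 - 5 = 3)
(Z(G, 2) + E*5) + 30*8 = (3*0 + 3*5) + 30*8 = (0 + 15) + 240 = 15 + 240 = 255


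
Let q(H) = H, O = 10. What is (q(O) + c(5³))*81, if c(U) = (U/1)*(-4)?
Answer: -39690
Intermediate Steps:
c(U) = -4*U (c(U) = (U*1)*(-4) = U*(-4) = -4*U)
(q(O) + c(5³))*81 = (10 - 4*5³)*81 = (10 - 4*125)*81 = (10 - 500)*81 = -490*81 = -39690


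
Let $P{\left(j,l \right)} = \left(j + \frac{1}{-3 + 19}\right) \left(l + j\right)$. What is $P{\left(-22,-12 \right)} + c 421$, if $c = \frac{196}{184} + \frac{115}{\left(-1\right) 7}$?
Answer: $- \frac{7370061}{1288} \approx -5722.1$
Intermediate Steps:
$P{\left(j,l \right)} = \left(\frac{1}{16} + j\right) \left(j + l\right)$ ($P{\left(j,l \right)} = \left(j + \frac{1}{16}\right) \left(j + l\right) = \left(\frac{1}{16} + j\right) \left(j + l\right)$)
$c = - \frac{4947}{322}$ ($c = 196 \cdot \frac{1}{184} + \frac{115}{-7} = \frac{49}{46} + 115 \left(- \frac{1}{7}\right) = \frac{49}{46} - \frac{115}{7} = - \frac{4947}{322} \approx -15.363$)
$P{\left(-22,-12 \right)} + c 421 = \left(\left(-22\right)^{2} + \frac{1}{16} \left(-22\right) + \frac{1}{16} \left(-12\right) - -264\right) - \frac{2082687}{322} = \left(484 - \frac{11}{8} - \frac{3}{4} + 264\right) - \frac{2082687}{322} = \frac{5967}{8} - \frac{2082687}{322} = - \frac{7370061}{1288}$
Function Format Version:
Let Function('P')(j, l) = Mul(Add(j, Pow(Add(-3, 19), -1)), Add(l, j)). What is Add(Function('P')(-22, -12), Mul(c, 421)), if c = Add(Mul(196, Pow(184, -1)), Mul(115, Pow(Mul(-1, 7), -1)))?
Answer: Rational(-7370061, 1288) ≈ -5722.1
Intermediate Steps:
Function('P')(j, l) = Mul(Add(Rational(1, 16), j), Add(j, l)) (Function('P')(j, l) = Mul(Add(j, Pow(16, -1)), Add(j, l)) = Mul(Add(j, Rational(1, 16)), Add(j, l)) = Mul(Add(Rational(1, 16), j), Add(j, l)))
c = Rational(-4947, 322) (c = Add(Mul(196, Rational(1, 184)), Mul(115, Pow(-7, -1))) = Add(Rational(49, 46), Mul(115, Rational(-1, 7))) = Add(Rational(49, 46), Rational(-115, 7)) = Rational(-4947, 322) ≈ -15.363)
Add(Function('P')(-22, -12), Mul(c, 421)) = Add(Add(Pow(-22, 2), Mul(Rational(1, 16), -22), Mul(Rational(1, 16), -12), Mul(-22, -12)), Mul(Rational(-4947, 322), 421)) = Add(Add(484, Rational(-11, 8), Rational(-3, 4), 264), Rational(-2082687, 322)) = Add(Rational(5967, 8), Rational(-2082687, 322)) = Rational(-7370061, 1288)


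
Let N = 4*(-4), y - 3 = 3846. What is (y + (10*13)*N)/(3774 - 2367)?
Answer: 1769/1407 ≈ 1.2573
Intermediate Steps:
y = 3849 (y = 3 + 3846 = 3849)
N = -16
(y + (10*13)*N)/(3774 - 2367) = (3849 + (10*13)*(-16))/(3774 - 2367) = (3849 + 130*(-16))/1407 = (3849 - 2080)*(1/1407) = 1769*(1/1407) = 1769/1407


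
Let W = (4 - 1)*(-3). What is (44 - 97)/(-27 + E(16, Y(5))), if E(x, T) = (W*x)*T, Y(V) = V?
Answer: 53/747 ≈ 0.070951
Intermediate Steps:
W = -9 (W = 3*(-3) = -9)
E(x, T) = -9*T*x (E(x, T) = (-9*x)*T = -9*T*x)
(44 - 97)/(-27 + E(16, Y(5))) = (44 - 97)/(-27 - 9*5*16) = -53/(-27 - 720) = -53/(-747) = -53*(-1/747) = 53/747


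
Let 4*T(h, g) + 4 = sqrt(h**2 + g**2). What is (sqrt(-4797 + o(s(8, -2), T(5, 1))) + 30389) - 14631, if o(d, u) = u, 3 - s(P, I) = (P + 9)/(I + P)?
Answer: 15758 + sqrt(-19192 + sqrt(26))/2 ≈ 15758.0 + 69.258*I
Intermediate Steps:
T(h, g) = -1 + sqrt(g**2 + h**2)/4 (T(h, g) = -1 + sqrt(h**2 + g**2)/4 = -1 + sqrt(g**2 + h**2)/4)
s(P, I) = 3 - (9 + P)/(I + P) (s(P, I) = 3 - (P + 9)/(I + P) = 3 - (9 + P)/(I + P))
(sqrt(-4797 + o(s(8, -2), T(5, 1))) + 30389) - 14631 = (sqrt(-4797 + (-1 + sqrt(1**2 + 5**2)/4)) + 30389) - 14631 = (sqrt(-4797 + (-1 + sqrt(1 + 25)/4)) + 30389) - 14631 = (sqrt(-4797 + (-1 + sqrt(26)/4)) + 30389) - 14631 = (sqrt(-4798 + sqrt(26)/4) + 30389) - 14631 = (30389 + sqrt(-4798 + sqrt(26)/4)) - 14631 = 15758 + sqrt(-4798 + sqrt(26)/4)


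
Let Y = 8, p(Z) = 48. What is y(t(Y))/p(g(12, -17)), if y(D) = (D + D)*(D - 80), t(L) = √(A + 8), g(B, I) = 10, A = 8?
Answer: -38/3 ≈ -12.667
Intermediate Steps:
t(L) = 4 (t(L) = √(8 + 8) = √16 = 4)
y(D) = 2*D*(-80 + D) (y(D) = (2*D)*(-80 + D) = 2*D*(-80 + D))
y(t(Y))/p(g(12, -17)) = (2*4*(-80 + 4))/48 = (2*4*(-76))*(1/48) = -608*1/48 = -38/3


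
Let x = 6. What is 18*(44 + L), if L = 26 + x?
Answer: 1368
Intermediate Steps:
L = 32 (L = 26 + 6 = 32)
18*(44 + L) = 18*(44 + 32) = 18*76 = 1368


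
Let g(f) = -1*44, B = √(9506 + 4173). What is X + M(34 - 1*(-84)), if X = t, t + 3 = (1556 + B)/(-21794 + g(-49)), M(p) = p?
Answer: 1254907/10919 - √13679/21838 ≈ 114.92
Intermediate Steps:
B = √13679 ≈ 116.96
g(f) = -44
t = -33535/10919 - √13679/21838 (t = -3 + (1556 + √13679)/(-21794 - 44) = -3 + (1556 + √13679)/(-21838) = -3 + (1556 + √13679)*(-1/21838) = -3 + (-778/10919 - √13679/21838) = -33535/10919 - √13679/21838 ≈ -3.0766)
X = -33535/10919 - √13679/21838 ≈ -3.0766
X + M(34 - 1*(-84)) = (-33535/10919 - √13679/21838) + (34 - 1*(-84)) = (-33535/10919 - √13679/21838) + (34 + 84) = (-33535/10919 - √13679/21838) + 118 = 1254907/10919 - √13679/21838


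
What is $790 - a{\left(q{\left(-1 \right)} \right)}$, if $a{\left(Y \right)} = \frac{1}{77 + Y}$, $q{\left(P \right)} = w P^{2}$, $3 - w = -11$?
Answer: $\frac{71889}{91} \approx 789.99$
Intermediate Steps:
$w = 14$ ($w = 3 - -11 = 3 + 11 = 14$)
$q{\left(P \right)} = 14 P^{2}$
$790 - a{\left(q{\left(-1 \right)} \right)} = 790 - \frac{1}{77 + 14 \left(-1\right)^{2}} = 790 - \frac{1}{77 + 14 \cdot 1} = 790 - \frac{1}{77 + 14} = 790 - \frac{1}{91} = \frac{71889}{91}$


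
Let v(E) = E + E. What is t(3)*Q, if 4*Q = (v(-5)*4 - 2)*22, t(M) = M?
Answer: -693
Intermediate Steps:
v(E) = 2*E
Q = -231 (Q = (((2*(-5))*4 - 2)*22)/4 = ((-10*4 - 2)*22)/4 = ((-40 - 2)*22)/4 = (-42*22)/4 = (¼)*(-924) = -231)
t(3)*Q = 3*(-231) = -693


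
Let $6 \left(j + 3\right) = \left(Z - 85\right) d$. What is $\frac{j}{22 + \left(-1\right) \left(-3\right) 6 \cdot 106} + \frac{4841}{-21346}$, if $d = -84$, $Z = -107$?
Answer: $\frac{2398544}{2059889} \approx 1.1644$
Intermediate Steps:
$j = 2685$ ($j = -3 + \frac{\left(-107 - 85\right) \left(-84\right)}{6} = -3 + \frac{\left(-192\right) \left(-84\right)}{6} = -3 + \frac{1}{6} \cdot 16128 = -3 + 2688 = 2685$)
$\frac{j}{22 + \left(-1\right) \left(-3\right) 6 \cdot 106} + \frac{4841}{-21346} = \frac{2685}{22 + \left(-1\right) \left(-3\right) 6 \cdot 106} + \frac{4841}{-21346} = \frac{2685}{22 + 3 \cdot 6 \cdot 106} + 4841 \left(- \frac{1}{21346}\right) = \frac{2685}{22 + 18 \cdot 106} - \frac{4841}{21346} = \frac{2685}{22 + 1908} - \frac{4841}{21346} = \frac{2685}{1930} - \frac{4841}{21346} = 2685 \cdot \frac{1}{1930} - \frac{4841}{21346} = \frac{537}{386} - \frac{4841}{21346} = \frac{2398544}{2059889}$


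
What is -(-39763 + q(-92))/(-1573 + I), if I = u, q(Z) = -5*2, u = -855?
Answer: -39773/2428 ≈ -16.381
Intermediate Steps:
q(Z) = -10
I = -855
-(-39763 + q(-92))/(-1573 + I) = -(-39763 - 10)/(-1573 - 855) = -(-39773)/(-2428) = -(-39773)*(-1)/2428 = -1*39773/2428 = -39773/2428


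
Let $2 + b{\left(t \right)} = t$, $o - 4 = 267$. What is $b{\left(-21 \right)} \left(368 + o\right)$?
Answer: $-14697$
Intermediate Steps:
$o = 271$ ($o = 4 + 267 = 271$)
$b{\left(t \right)} = -2 + t$
$b{\left(-21 \right)} \left(368 + o\right) = \left(-2 - 21\right) \left(368 + 271\right) = \left(-23\right) 639 = -14697$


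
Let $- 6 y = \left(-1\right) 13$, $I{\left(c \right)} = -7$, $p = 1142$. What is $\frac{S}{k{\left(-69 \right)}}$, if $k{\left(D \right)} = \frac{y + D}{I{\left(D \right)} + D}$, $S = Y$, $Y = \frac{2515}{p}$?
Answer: $\frac{573420}{228971} \approx 2.5043$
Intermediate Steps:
$y = \frac{13}{6}$ ($y = - \frac{\left(-1\right) 13}{6} = \left(- \frac{1}{6}\right) \left(-13\right) = \frac{13}{6} \approx 2.1667$)
$Y = \frac{2515}{1142} \approx 2.2023$
$S = \frac{2515}{1142} \approx 2.2023$
$k{\left(D \right)} = \frac{\frac{13}{6} + D}{-7 + D}$
$\frac{S}{k{\left(-69 \right)}} = \frac{2515}{1142 \frac{\frac{13}{6} - 69}{-7 - 69}} = \frac{2515}{1142 \frac{1}{-76} \left(- \frac{401}{6}\right)} = \frac{2515}{1142 \left(\left(- \frac{1}{76}\right) \left(- \frac{401}{6}\right)\right)} = \frac{2515}{1142 \cdot \frac{401}{456}} = \frac{2515}{1142} \cdot \frac{456}{401} = \frac{573420}{228971}$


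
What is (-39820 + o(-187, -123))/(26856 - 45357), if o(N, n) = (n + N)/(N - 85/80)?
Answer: 119813420/55669509 ≈ 2.1522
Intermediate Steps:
o(N, n) = (N + n)/(-17/16 + N) (o(N, n) = (N + n)/(N - 85*1/80) = (N + n)/(N - 17/16) = (N + n)/(-17/16 + N))
(-39820 + o(-187, -123))/(26856 - 45357) = (-39820 + 16*(-187 - 123)/(-17 + 16*(-187)))/(26856 - 45357) = (-39820 + 16*(-310)/(-17 - 2992))/(-18501) = (-39820 + 16*(-310)/(-3009))*(-1/18501) = (-39820 + 16*(-1/3009)*(-310))*(-1/18501) = (-39820 + 4960/3009)*(-1/18501) = -119813420/3009*(-1/18501) = 119813420/55669509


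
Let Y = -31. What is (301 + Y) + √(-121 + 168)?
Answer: 270 + √47 ≈ 276.86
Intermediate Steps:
(301 + Y) + √(-121 + 168) = (301 - 31) + √(-121 + 168) = 270 + √47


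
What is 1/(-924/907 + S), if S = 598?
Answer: 907/541462 ≈ 0.0016751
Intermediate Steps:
1/(-924/907 + S) = 1/(-924/907 + 598) = 1/(541462/907) = 907/541462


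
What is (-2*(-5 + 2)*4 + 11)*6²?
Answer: 1260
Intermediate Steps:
(-2*(-5 + 2)*4 + 11)*6² = (-2*(-3)*4 + 11)*36 = (6*4 + 11)*36 = (24 + 11)*36 = 35*36 = 1260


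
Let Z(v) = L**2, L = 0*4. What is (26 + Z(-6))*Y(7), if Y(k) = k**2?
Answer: 1274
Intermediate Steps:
L = 0
Z(v) = 0 (Z(v) = 0**2 = 0)
(26 + Z(-6))*Y(7) = (26 + 0)*7**2 = 26*49 = 1274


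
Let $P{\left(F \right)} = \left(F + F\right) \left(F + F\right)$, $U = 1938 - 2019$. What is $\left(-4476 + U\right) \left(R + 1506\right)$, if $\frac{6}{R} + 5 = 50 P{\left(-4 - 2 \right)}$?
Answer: $- \frac{49378175532}{7195} \approx -6.8628 \cdot 10^{6}$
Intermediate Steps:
$U = -81$
$P{\left(F \right)} = 4 F^{2}$ ($P{\left(F \right)} = 2 F 2 F = 4 F^{2}$)
$R = \frac{6}{7195}$ ($R = \frac{6}{-5 + 50 \cdot 4 \left(-4 - 2\right)^{2}} = \frac{6}{-5 + 50 \cdot 4 \left(-6\right)^{2}} = \frac{6}{-5 + 50 \cdot 4 \cdot 36} = \frac{6}{-5 + 50 \cdot 144} = \frac{6}{-5 + 7200} = \frac{6}{7195} \approx 0.00083391$)
$\left(-4476 + U\right) \left(R + 1506\right) = \left(-4476 - 81\right) \left(\frac{6}{7195} + 1506\right) = \left(-4557\right) \frac{10835676}{7195} = - \frac{49378175532}{7195}$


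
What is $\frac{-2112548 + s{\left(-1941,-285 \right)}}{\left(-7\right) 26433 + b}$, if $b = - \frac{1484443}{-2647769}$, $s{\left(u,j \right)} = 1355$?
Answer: $\frac{5589951378417}{489917861396} \approx 11.41$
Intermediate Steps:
$b = \frac{1484443}{2647769}$ ($b = \left(-1484443\right) \left(- \frac{1}{2647769}\right) = \frac{1484443}{2647769} \approx 0.56064$)
$\frac{-2112548 + s{\left(-1941,-285 \right)}}{\left(-7\right) 26433 + b} = \frac{-2112548 + 1355}{\left(-7\right) 26433 + \frac{1484443}{2647769}} = - \frac{2111193}{-185031 + \frac{1484443}{2647769}} = - \frac{2111193}{- \frac{489917861396}{2647769}} = \left(-2111193\right) \left(- \frac{2647769}{489917861396}\right) = \frac{5589951378417}{489917861396}$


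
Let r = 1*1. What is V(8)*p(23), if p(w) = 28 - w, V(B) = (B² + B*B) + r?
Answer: 645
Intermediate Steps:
r = 1
V(B) = 1 + 2*B² (V(B) = (B² + B*B) + 1 = (B² + B²) + 1 = 2*B² + 1 = 1 + 2*B²)
V(8)*p(23) = (1 + 2*8²)*(28 - 1*23) = (1 + 2*64)*(28 - 23) = (1 + 128)*5 = 129*5 = 645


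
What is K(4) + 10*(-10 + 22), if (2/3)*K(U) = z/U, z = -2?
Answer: 477/4 ≈ 119.25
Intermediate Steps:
K(U) = -3/U (K(U) = 3*(-2/U)/2 = -3/U)
K(4) + 10*(-10 + 22) = -3/4 + 10*(-10 + 22) = -3*1/4 + 10*12 = -3/4 + 120 = 477/4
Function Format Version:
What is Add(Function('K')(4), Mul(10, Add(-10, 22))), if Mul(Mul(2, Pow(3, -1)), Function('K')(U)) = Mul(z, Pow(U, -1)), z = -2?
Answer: Rational(477, 4) ≈ 119.25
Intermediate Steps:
Function('K')(U) = Mul(-3, Pow(U, -1)) (Function('K')(U) = Mul(Rational(3, 2), Mul(-2, Pow(U, -1))) = Mul(-3, Pow(U, -1)))
Add(Function('K')(4), Mul(10, Add(-10, 22))) = Add(Mul(-3, Pow(4, -1)), Mul(10, Add(-10, 22))) = Add(Mul(-3, Rational(1, 4)), Mul(10, 12)) = Add(Rational(-3, 4), 120) = Rational(477, 4)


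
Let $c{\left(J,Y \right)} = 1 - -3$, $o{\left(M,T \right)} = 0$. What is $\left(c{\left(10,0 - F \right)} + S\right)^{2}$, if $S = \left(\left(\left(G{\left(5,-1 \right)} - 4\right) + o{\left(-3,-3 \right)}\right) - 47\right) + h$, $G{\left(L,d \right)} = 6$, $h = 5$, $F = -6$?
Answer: $1296$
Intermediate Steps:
$c{\left(J,Y \right)} = 4$ ($c{\left(J,Y \right)} = 1 + 3 = 4$)
$S = -40$ ($S = \left(\left(\left(6 - 4\right) + 0\right) - 47\right) + 5 = \left(\left(2 + 0\right) - 47\right) + 5 = \left(2 - 47\right) + 5 = -45 + 5 = -40$)
$\left(c{\left(10,0 - F \right)} + S\right)^{2} = \left(4 - 40\right)^{2} = \left(-36\right)^{2} = 1296$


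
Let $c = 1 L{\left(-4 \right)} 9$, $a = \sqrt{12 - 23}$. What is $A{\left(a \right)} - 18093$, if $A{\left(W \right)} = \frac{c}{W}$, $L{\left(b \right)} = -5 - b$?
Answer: $-18093 + \frac{9 i \sqrt{11}}{11} \approx -18093.0 + 2.7136 i$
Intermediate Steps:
$a = i \sqrt{11}$ ($a = \sqrt{-11} = i \sqrt{11} \approx 3.3166 i$)
$c = -9$ ($c = 1 \left(-5 - -4\right) 9 = 1 \left(-5 + 4\right) 9 = 1 \left(-1\right) 9 = \left(-1\right) 9 = -9$)
$A{\left(W \right)} = - \frac{9}{W}$
$A{\left(a \right)} - 18093 = - \frac{9}{i \sqrt{11}} - 18093 = - 9 \left(- \frac{i \sqrt{11}}{11}\right) - 18093 = \frac{9 i \sqrt{11}}{11} - 18093 = -18093 + \frac{9 i \sqrt{11}}{11}$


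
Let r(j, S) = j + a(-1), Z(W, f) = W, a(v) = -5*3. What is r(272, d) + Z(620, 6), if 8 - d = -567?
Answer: 877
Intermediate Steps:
d = 575 (d = 8 - 1*(-567) = 8 + 567 = 575)
a(v) = -15
r(j, S) = -15 + j (r(j, S) = j - 15 = -15 + j)
r(272, d) + Z(620, 6) = (-15 + 272) + 620 = 257 + 620 = 877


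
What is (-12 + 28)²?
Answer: 256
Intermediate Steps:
(-12 + 28)² = 16² = 256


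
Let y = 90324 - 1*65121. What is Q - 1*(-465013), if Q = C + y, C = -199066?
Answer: 291150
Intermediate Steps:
y = 25203 (y = 90324 - 65121 = 25203)
Q = -173863 (Q = -199066 + 25203 = -173863)
Q - 1*(-465013) = -173863 - 1*(-465013) = -173863 + 465013 = 291150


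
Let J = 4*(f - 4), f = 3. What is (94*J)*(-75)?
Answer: 28200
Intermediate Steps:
J = -4 (J = 4*(3 - 4) = 4*(-1) = -4)
(94*J)*(-75) = (94*(-4))*(-75) = -376*(-75) = 28200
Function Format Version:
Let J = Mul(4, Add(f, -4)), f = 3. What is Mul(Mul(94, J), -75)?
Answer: 28200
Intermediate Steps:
J = -4 (J = Mul(4, Add(3, -4)) = Mul(4, -1) = -4)
Mul(Mul(94, J), -75) = Mul(Mul(94, -4), -75) = Mul(-376, -75) = 28200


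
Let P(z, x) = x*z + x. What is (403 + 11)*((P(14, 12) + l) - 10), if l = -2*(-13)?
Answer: 81144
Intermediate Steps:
l = 26
P(z, x) = x + x*z
(403 + 11)*((P(14, 12) + l) - 10) = (403 + 11)*((12*(1 + 14) + 26) - 10) = 414*((12*15 + 26) - 10) = 414*((180 + 26) - 10) = 414*(206 - 10) = 414*196 = 81144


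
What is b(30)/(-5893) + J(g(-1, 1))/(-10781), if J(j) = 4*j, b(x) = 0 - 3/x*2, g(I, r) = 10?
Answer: -1167819/317662165 ≈ -0.0036763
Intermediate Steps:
b(x) = -6/x (b(x) = 0 - 6/x = -6/x)
b(30)/(-5893) + J(g(-1, 1))/(-10781) = -6/30/(-5893) + (4*10)/(-10781) = -6*1/30*(-1/5893) + 40*(-1/10781) = -⅕*(-1/5893) - 40/10781 = 1/29465 - 40/10781 = -1167819/317662165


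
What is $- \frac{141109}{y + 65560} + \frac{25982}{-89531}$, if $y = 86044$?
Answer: $- \frac{16572605007}{13573257724} \approx -1.221$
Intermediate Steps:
$- \frac{141109}{y + 65560} + \frac{25982}{-89531} = - \frac{141109}{86044 + 65560} + \frac{25982}{-89531} = - \frac{141109}{151604} + 25982 \left(- \frac{1}{89531}\right) = \left(-141109\right) \frac{1}{151604} - \frac{25982}{89531} = - \frac{141109}{151604} - \frac{25982}{89531} = - \frac{16572605007}{13573257724}$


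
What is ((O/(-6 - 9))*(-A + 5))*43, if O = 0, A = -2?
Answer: 0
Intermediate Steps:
((O/(-6 - 9))*(-A + 5))*43 = ((0/(-6 - 9))*(-1*(-2) + 5))*43 = ((0/(-15))*(2 + 5))*43 = ((0*(-1/15))*7)*43 = (0*7)*43 = 0*43 = 0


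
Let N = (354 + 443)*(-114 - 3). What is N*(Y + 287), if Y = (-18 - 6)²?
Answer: -80473887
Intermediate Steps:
N = -93249 (N = 797*(-117) = -93249)
Y = 576 (Y = (-24)² = 576)
N*(Y + 287) = -93249*(576 + 287) = -93249*863 = -80473887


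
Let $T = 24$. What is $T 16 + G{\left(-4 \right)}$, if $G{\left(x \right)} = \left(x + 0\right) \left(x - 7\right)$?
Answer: $428$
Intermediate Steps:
$G{\left(x \right)} = x \left(-7 + x\right)$
$T 16 + G{\left(-4 \right)} = 24 \cdot 16 - 4 \left(-7 - 4\right) = 384 - -44 = 384 + 44 = 428$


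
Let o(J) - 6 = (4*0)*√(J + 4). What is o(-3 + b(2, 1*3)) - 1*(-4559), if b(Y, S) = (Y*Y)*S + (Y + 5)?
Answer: 4565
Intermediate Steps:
b(Y, S) = 5 + Y + S*Y² (b(Y, S) = Y²*S + (5 + Y) = S*Y² + (5 + Y) = 5 + Y + S*Y²)
o(J) = 6 (o(J) = 6 + (4*0)*√(J + 4) = 6 + 0*√(4 + J) = 6 + 0 = 6)
o(-3 + b(2, 1*3)) - 1*(-4559) = 6 - 1*(-4559) = 6 + 4559 = 4565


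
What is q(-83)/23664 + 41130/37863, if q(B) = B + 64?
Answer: 108064547/99554448 ≈ 1.0855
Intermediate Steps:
q(B) = 64 + B
q(-83)/23664 + 41130/37863 = (64 - 83)/23664 + 41130/37863 = -19*1/23664 + 41130*(1/37863) = -19/23664 + 4570/4207 = 108064547/99554448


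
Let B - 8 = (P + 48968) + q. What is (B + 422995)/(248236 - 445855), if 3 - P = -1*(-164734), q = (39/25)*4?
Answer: -7681156/4940475 ≈ -1.5547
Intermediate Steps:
q = 156/25 (q = (39*(1/25))*4 = (39/25)*4 = 156/25 ≈ 6.2400)
P = -164731 (P = 3 - (-1)*(-164734) = 3 - 1*164734 = 3 - 164734 = -164731)
B = -2893719/25 (B = 8 + ((-164731 + 48968) + 156/25) = 8 + (-115763 + 156/25) = 8 - 2893919/25 = -2893719/25 ≈ -1.1575e+5)
(B + 422995)/(248236 - 445855) = (-2893719/25 + 422995)/(248236 - 445855) = (7681156/25)/(-197619) = (7681156/25)*(-1/197619) = -7681156/4940475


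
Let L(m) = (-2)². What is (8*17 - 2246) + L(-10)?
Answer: -2106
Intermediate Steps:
L(m) = 4
(8*17 - 2246) + L(-10) = (8*17 - 2246) + 4 = (136 - 2246) + 4 = -2110 + 4 = -2106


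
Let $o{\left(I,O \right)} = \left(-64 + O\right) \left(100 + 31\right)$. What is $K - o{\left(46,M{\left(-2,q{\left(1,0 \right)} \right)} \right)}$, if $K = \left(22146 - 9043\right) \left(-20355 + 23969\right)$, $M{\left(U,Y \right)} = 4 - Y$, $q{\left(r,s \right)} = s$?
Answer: $47362102$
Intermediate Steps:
$o{\left(I,O \right)} = -8384 + 131 O$ ($o{\left(I,O \right)} = \left(-64 + O\right) 131 = -8384 + 131 O$)
$K = 47354242$ ($K = 13103 \cdot 3614 = 47354242$)
$K - o{\left(46,M{\left(-2,q{\left(1,0 \right)} \right)} \right)} = 47354242 - \left(-8384 + 131 \left(4 - 0\right)\right) = 47354242 - \left(-8384 + 131 \left(4 + 0\right)\right) = 47354242 - \left(-8384 + 131 \cdot 4\right) = 47354242 - \left(-8384 + 524\right) = 47354242 - -7860 = 47354242 + 7860 = 47362102$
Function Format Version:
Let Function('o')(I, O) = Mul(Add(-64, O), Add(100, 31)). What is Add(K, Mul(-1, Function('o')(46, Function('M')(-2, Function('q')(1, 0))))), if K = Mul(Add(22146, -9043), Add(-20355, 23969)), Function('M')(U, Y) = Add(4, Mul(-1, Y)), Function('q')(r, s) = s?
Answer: 47362102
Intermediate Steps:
Function('o')(I, O) = Add(-8384, Mul(131, O)) (Function('o')(I, O) = Mul(Add(-64, O), 131) = Add(-8384, Mul(131, O)))
K = 47354242 (K = Mul(13103, 3614) = 47354242)
Add(K, Mul(-1, Function('o')(46, Function('M')(-2, Function('q')(1, 0))))) = Add(47354242, Mul(-1, Add(-8384, Mul(131, Add(4, Mul(-1, 0)))))) = Add(47354242, Mul(-1, Add(-8384, Mul(131, Add(4, 0))))) = Add(47354242, Mul(-1, Add(-8384, Mul(131, 4)))) = Add(47354242, Mul(-1, Add(-8384, 524))) = Add(47354242, Mul(-1, -7860)) = Add(47354242, 7860) = 47362102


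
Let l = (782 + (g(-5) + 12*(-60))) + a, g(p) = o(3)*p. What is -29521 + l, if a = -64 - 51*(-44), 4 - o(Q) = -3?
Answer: -27314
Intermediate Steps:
o(Q) = 7 (o(Q) = 4 - 1*(-3) = 4 + 3 = 7)
g(p) = 7*p
a = 2180 (a = -64 + 2244 = 2180)
l = 2207 (l = (782 + (7*(-5) + 12*(-60))) + 2180 = (782 + (-35 - 720)) + 2180 = (782 - 755) + 2180 = 27 + 2180 = 2207)
-29521 + l = -29521 + 2207 = -27314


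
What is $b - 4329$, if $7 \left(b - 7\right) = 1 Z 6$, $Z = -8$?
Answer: $- \frac{30302}{7} \approx -4328.9$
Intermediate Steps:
$b = \frac{1}{7}$ ($b = 7 + \frac{1 \left(-8\right) 6}{7} = 7 + \frac{\left(-8\right) 6}{7} = 7 + \frac{1}{7} \left(-48\right) = 7 - \frac{48}{7} = \frac{1}{7} \approx 0.14286$)
$b - 4329 = \frac{1}{7} - 4329 = - \frac{30302}{7}$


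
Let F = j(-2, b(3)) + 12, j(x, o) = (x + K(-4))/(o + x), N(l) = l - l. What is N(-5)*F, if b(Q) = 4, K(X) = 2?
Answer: 0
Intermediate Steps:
N(l) = 0
j(x, o) = (2 + x)/(o + x) (j(x, o) = (x + 2)/(o + x) = (2 + x)/(o + x))
F = 12 (F = (2 - 2)/(4 - 2) + 12 = 0/2 + 12 = (1/2)*0 + 12 = 0 + 12 = 12)
N(-5)*F = 0*12 = 0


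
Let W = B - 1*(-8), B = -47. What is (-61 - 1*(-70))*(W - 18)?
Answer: -513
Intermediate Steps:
W = -39 (W = -47 - 1*(-8) = -47 + 8 = -39)
(-61 - 1*(-70))*(W - 18) = (-61 - 1*(-70))*(-39 - 18) = (-61 + 70)*(-57) = 9*(-57) = -513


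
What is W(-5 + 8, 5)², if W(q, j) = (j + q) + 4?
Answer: 144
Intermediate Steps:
W(q, j) = 4 + j + q
W(-5 + 8, 5)² = (4 + 5 + (-5 + 8))² = (4 + 5 + 3)² = 12² = 144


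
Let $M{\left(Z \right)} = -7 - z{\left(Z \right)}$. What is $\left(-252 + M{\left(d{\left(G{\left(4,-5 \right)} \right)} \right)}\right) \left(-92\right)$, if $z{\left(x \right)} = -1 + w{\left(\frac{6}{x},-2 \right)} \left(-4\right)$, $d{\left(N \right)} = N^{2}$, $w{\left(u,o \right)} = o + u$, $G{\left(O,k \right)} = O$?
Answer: $24334$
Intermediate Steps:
$z{\left(x \right)} = 7 - \frac{24}{x}$ ($z{\left(x \right)} = -1 + \left(-2 + \frac{6}{x}\right) \left(-4\right) = -1 + \left(8 - \frac{24}{x}\right) = 7 - \frac{24}{x}$)
$M{\left(Z \right)} = -14 + \frac{24}{Z}$ ($M{\left(Z \right)} = -7 - \left(7 - \frac{24}{Z}\right) = -14 + \frac{24}{Z}$)
$\left(-252 + M{\left(d{\left(G{\left(4,-5 \right)} \right)} \right)}\right) \left(-92\right) = \left(-252 - \left(14 - \frac{24}{4^{2}}\right)\right) \left(-92\right) = \left(-252 - \left(14 - \frac{24}{16}\right)\right) \left(-92\right) = \left(-252 + \left(-14 + 24 \cdot \frac{1}{16}\right)\right) \left(-92\right) = \left(-252 + \left(-14 + \frac{3}{2}\right)\right) \left(-92\right) = \left(-252 - \frac{25}{2}\right) \left(-92\right) = \left(- \frac{529}{2}\right) \left(-92\right) = 24334$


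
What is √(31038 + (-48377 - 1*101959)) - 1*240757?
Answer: -240757 + I*√119298 ≈ -2.4076e+5 + 345.4*I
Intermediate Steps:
√(31038 + (-48377 - 1*101959)) - 1*240757 = √(31038 + (-48377 - 101959)) - 240757 = √(31038 - 150336) - 240757 = √(-119298) - 240757 = I*√119298 - 240757 = -240757 + I*√119298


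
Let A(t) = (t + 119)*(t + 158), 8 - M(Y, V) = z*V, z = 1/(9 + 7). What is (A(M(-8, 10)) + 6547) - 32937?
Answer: -351407/64 ≈ -5490.7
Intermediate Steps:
z = 1/16 ≈ 0.062500
M(Y, V) = 8 - V/16
A(t) = (119 + t)*(158 + t)
(A(M(-8, 10)) + 6547) - 32937 = ((18802 + (8 - 1/16*10)² + 277*(8 - 1/16*10)) + 6547) - 32937 = ((18802 + (8 - 5/8)² + 277*(8 - 5/8)) + 6547) - 32937 = ((18802 + (59/8)² + 277*(59/8)) + 6547) - 32937 = ((18802 + 3481/64 + 16343/8) + 6547) - 32937 = (1337553/64 + 6547) - 32937 = 1756561/64 - 32937 = -351407/64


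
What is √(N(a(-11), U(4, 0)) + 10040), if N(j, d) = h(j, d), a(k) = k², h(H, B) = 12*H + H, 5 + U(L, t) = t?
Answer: 7*√237 ≈ 107.76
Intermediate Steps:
U(L, t) = -5 + t
h(H, B) = 13*H
N(j, d) = 13*j
√(N(a(-11), U(4, 0)) + 10040) = √(13*(-11)² + 10040) = √(13*121 + 10040) = √(1573 + 10040) = √11613 = 7*√237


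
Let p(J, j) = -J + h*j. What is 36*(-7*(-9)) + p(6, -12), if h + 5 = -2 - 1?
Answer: 2358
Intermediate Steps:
h = -8 (h = -5 + (-2 - 1) = -5 - 3 = -8)
p(J, j) = -J - 8*j
36*(-7*(-9)) + p(6, -12) = 36*(-7*(-9)) + (-1*6 - 8*(-12)) = 36*63 + (-6 + 96) = 2268 + 90 = 2358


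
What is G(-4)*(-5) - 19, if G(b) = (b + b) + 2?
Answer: 11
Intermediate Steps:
G(b) = 2 + 2*b (G(b) = 2*b + 2 = 2 + 2*b)
G(-4)*(-5) - 19 = (2 + 2*(-4))*(-5) - 19 = (2 - 8)*(-5) - 19 = -6*(-5) - 19 = 30 - 19 = 11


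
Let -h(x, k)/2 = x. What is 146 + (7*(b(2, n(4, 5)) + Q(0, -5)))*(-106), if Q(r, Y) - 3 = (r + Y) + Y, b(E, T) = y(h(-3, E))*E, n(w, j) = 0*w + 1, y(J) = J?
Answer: -3564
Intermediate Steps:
h(x, k) = -2*x
n(w, j) = 1 (n(w, j) = 0 + 1 = 1)
b(E, T) = 6*E (b(E, T) = (-2*(-3))*E = 6*E)
Q(r, Y) = 3 + r + 2*Y (Q(r, Y) = 3 + ((r + Y) + Y) = 3 + ((Y + r) + Y) = 3 + (r + 2*Y) = 3 + r + 2*Y)
146 + (7*(b(2, n(4, 5)) + Q(0, -5)))*(-106) = 146 + (7*(6*2 + (3 + 0 + 2*(-5))))*(-106) = 146 + (7*(12 + (3 + 0 - 10)))*(-106) = 146 + (7*(12 - 7))*(-106) = 146 + (7*5)*(-106) = 146 + 35*(-106) = 146 - 3710 = -3564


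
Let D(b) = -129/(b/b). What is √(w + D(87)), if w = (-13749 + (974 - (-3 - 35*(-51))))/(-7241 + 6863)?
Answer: I*√1436610/126 ≈ 9.5126*I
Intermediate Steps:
D(b) = -129 (D(b) = -129/1 = -129*1 = -129)
w = 14557/378 (w = (-13749 + (974 - (-3 + 1785)))/(-378) = (-13749 + (974 - 1*1782))*(-1/378) = (-13749 + (974 - 1782))*(-1/378) = (-13749 - 808)*(-1/378) = -14557*(-1/378) = 14557/378 ≈ 38.511)
√(w + D(87)) = √(14557/378 - 129) = √(-34205/378) = I*√1436610/126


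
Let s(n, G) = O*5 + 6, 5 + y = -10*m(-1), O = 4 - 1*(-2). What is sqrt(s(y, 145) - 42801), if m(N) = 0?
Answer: I*sqrt(42765) ≈ 206.8*I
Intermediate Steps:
O = 6 (O = 4 + 2 = 6)
y = -5 (y = -5 - 10*0 = -5 + 0 = -5)
s(n, G) = 36 (s(n, G) = 6*5 + 6 = 30 + 6 = 36)
sqrt(s(y, 145) - 42801) = sqrt(36 - 42801) = sqrt(-42765) = I*sqrt(42765)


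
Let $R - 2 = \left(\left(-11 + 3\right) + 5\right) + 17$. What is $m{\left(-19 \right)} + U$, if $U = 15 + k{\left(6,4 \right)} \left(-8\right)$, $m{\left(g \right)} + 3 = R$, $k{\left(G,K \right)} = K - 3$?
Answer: $20$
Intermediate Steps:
$R = 16$ ($R = 2 + \left(\left(\left(-11 + 3\right) + 5\right) + 17\right) = 2 + \left(\left(-8 + 5\right) + 17\right) = 2 + \left(-3 + 17\right) = 2 + 14 = 16$)
$k{\left(G,K \right)} = -3 + K$ ($k{\left(G,K \right)} = K - 3 = -3 + K$)
$m{\left(g \right)} = 13$ ($m{\left(g \right)} = -3 + 16 = 13$)
$U = 7$ ($U = 15 + \left(-3 + 4\right) \left(-8\right) = 15 + 1 \left(-8\right) = 15 - 8 = 7$)
$m{\left(-19 \right)} + U = 13 + 7 = 20$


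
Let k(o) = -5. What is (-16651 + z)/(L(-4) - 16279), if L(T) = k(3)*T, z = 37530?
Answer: -20879/16259 ≈ -1.2842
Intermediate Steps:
L(T) = -5*T
(-16651 + z)/(L(-4) - 16279) = (-16651 + 37530)/(-5*(-4) - 16279) = 20879/(20 - 16279) = 20879/(-16259) = 20879*(-1/16259) = -20879/16259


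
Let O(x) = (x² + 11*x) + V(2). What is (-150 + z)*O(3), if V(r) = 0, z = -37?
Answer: -7854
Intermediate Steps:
O(x) = x² + 11*x (O(x) = (x² + 11*x) + 0 = x² + 11*x)
(-150 + z)*O(3) = (-150 - 37)*(3*(11 + 3)) = -561*14 = -187*42 = -7854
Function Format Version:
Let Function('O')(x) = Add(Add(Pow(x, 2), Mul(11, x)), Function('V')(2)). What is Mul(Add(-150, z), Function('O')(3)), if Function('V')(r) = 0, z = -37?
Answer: -7854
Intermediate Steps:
Function('O')(x) = Add(Pow(x, 2), Mul(11, x)) (Function('O')(x) = Add(Add(Pow(x, 2), Mul(11, x)), 0) = Add(Pow(x, 2), Mul(11, x)))
Mul(Add(-150, z), Function('O')(3)) = Mul(Add(-150, -37), Mul(3, Add(11, 3))) = Mul(-187, Mul(3, 14)) = Mul(-187, 42) = -7854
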